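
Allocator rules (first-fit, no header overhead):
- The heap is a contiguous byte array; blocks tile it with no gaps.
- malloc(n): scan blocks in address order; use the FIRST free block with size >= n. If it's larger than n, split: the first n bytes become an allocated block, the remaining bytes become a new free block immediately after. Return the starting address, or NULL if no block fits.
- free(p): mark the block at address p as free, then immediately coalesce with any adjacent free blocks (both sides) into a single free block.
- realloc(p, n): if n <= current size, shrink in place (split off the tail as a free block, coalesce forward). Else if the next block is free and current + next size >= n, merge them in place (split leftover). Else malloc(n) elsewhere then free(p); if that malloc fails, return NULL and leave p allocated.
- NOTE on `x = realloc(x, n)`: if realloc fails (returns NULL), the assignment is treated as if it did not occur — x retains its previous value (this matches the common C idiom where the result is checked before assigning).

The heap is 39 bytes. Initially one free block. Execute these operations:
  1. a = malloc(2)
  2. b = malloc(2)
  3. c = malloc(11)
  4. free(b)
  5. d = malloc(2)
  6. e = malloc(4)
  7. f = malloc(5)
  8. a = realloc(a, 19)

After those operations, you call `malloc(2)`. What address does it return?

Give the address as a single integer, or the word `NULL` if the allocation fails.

Answer: 24

Derivation:
Op 1: a = malloc(2) -> a = 0; heap: [0-1 ALLOC][2-38 FREE]
Op 2: b = malloc(2) -> b = 2; heap: [0-1 ALLOC][2-3 ALLOC][4-38 FREE]
Op 3: c = malloc(11) -> c = 4; heap: [0-1 ALLOC][2-3 ALLOC][4-14 ALLOC][15-38 FREE]
Op 4: free(b) -> (freed b); heap: [0-1 ALLOC][2-3 FREE][4-14 ALLOC][15-38 FREE]
Op 5: d = malloc(2) -> d = 2; heap: [0-1 ALLOC][2-3 ALLOC][4-14 ALLOC][15-38 FREE]
Op 6: e = malloc(4) -> e = 15; heap: [0-1 ALLOC][2-3 ALLOC][4-14 ALLOC][15-18 ALLOC][19-38 FREE]
Op 7: f = malloc(5) -> f = 19; heap: [0-1 ALLOC][2-3 ALLOC][4-14 ALLOC][15-18 ALLOC][19-23 ALLOC][24-38 FREE]
Op 8: a = realloc(a, 19) -> NULL (a unchanged); heap: [0-1 ALLOC][2-3 ALLOC][4-14 ALLOC][15-18 ALLOC][19-23 ALLOC][24-38 FREE]
malloc(2): first-fit scan over [0-1 ALLOC][2-3 ALLOC][4-14 ALLOC][15-18 ALLOC][19-23 ALLOC][24-38 FREE] -> 24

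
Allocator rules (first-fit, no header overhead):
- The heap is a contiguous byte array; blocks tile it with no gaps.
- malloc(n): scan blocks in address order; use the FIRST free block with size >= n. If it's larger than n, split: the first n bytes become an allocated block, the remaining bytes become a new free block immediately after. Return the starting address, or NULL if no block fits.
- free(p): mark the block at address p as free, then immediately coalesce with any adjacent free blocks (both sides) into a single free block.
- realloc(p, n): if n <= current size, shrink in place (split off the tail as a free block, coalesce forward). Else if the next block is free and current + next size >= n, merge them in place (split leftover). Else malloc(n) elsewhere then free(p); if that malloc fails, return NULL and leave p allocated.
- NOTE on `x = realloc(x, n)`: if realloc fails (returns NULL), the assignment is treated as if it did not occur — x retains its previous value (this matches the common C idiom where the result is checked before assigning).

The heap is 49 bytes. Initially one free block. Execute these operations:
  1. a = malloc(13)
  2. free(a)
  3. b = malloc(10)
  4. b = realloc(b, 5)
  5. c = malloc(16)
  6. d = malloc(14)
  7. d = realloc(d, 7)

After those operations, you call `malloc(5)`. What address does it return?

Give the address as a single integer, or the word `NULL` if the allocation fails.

Op 1: a = malloc(13) -> a = 0; heap: [0-12 ALLOC][13-48 FREE]
Op 2: free(a) -> (freed a); heap: [0-48 FREE]
Op 3: b = malloc(10) -> b = 0; heap: [0-9 ALLOC][10-48 FREE]
Op 4: b = realloc(b, 5) -> b = 0; heap: [0-4 ALLOC][5-48 FREE]
Op 5: c = malloc(16) -> c = 5; heap: [0-4 ALLOC][5-20 ALLOC][21-48 FREE]
Op 6: d = malloc(14) -> d = 21; heap: [0-4 ALLOC][5-20 ALLOC][21-34 ALLOC][35-48 FREE]
Op 7: d = realloc(d, 7) -> d = 21; heap: [0-4 ALLOC][5-20 ALLOC][21-27 ALLOC][28-48 FREE]
malloc(5): first-fit scan over [0-4 ALLOC][5-20 ALLOC][21-27 ALLOC][28-48 FREE] -> 28

Answer: 28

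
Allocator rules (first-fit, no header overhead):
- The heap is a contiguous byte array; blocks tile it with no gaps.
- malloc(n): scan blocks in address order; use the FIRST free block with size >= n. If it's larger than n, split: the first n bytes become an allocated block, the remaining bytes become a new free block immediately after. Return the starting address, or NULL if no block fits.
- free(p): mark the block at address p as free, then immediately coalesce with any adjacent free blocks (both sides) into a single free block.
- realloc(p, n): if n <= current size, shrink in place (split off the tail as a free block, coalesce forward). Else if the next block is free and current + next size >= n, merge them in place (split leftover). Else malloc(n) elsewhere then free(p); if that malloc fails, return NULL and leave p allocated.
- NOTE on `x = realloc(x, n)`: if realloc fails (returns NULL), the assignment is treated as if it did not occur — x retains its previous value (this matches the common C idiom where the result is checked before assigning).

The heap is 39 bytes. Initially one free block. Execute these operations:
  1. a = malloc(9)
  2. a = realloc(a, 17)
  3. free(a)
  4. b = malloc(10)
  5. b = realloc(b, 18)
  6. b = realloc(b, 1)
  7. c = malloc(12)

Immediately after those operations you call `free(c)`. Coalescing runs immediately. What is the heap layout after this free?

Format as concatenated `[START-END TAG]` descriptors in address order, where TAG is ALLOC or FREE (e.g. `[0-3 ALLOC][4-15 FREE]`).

Answer: [0-0 ALLOC][1-38 FREE]

Derivation:
Op 1: a = malloc(9) -> a = 0; heap: [0-8 ALLOC][9-38 FREE]
Op 2: a = realloc(a, 17) -> a = 0; heap: [0-16 ALLOC][17-38 FREE]
Op 3: free(a) -> (freed a); heap: [0-38 FREE]
Op 4: b = malloc(10) -> b = 0; heap: [0-9 ALLOC][10-38 FREE]
Op 5: b = realloc(b, 18) -> b = 0; heap: [0-17 ALLOC][18-38 FREE]
Op 6: b = realloc(b, 1) -> b = 0; heap: [0-0 ALLOC][1-38 FREE]
Op 7: c = malloc(12) -> c = 1; heap: [0-0 ALLOC][1-12 ALLOC][13-38 FREE]
free(c): c = 1 -> block [1-12 ALLOC]; mark free, coalesce with adjacent free neighbors -> [0-0 ALLOC][1-38 FREE]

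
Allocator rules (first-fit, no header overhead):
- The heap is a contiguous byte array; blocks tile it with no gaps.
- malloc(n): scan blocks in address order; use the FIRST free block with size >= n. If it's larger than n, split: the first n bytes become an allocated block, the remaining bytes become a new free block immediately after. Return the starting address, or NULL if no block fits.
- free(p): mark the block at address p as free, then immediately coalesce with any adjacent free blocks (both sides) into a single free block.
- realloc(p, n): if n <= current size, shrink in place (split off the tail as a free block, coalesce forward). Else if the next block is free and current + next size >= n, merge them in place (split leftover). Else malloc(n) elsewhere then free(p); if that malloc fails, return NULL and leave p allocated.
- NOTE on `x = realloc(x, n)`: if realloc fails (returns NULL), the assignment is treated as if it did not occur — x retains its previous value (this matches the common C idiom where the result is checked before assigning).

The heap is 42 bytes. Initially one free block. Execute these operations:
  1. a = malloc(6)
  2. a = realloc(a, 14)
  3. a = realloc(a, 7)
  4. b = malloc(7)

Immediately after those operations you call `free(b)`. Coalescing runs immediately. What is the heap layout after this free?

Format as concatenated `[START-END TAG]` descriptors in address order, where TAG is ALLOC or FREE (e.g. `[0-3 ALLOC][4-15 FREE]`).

Answer: [0-6 ALLOC][7-41 FREE]

Derivation:
Op 1: a = malloc(6) -> a = 0; heap: [0-5 ALLOC][6-41 FREE]
Op 2: a = realloc(a, 14) -> a = 0; heap: [0-13 ALLOC][14-41 FREE]
Op 3: a = realloc(a, 7) -> a = 0; heap: [0-6 ALLOC][7-41 FREE]
Op 4: b = malloc(7) -> b = 7; heap: [0-6 ALLOC][7-13 ALLOC][14-41 FREE]
free(b): b = 7 -> block [7-13 ALLOC]; mark free, coalesce with adjacent free neighbors -> [0-6 ALLOC][7-41 FREE]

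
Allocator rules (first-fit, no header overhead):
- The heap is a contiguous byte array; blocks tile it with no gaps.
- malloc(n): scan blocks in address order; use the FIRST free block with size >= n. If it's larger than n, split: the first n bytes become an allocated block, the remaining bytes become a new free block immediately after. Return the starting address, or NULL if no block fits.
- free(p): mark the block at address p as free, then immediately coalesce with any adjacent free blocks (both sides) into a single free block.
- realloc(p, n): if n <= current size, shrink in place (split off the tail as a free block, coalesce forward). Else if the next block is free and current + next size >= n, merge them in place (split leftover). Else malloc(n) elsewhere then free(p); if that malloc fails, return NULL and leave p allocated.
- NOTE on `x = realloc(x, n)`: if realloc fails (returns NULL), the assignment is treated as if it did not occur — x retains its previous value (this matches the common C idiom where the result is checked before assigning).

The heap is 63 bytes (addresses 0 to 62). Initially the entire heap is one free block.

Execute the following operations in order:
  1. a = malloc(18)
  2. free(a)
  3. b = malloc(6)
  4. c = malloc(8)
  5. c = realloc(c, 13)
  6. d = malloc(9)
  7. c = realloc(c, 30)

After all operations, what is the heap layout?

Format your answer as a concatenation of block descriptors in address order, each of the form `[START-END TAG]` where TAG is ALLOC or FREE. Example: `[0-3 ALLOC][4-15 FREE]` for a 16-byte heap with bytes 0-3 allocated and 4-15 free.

Op 1: a = malloc(18) -> a = 0; heap: [0-17 ALLOC][18-62 FREE]
Op 2: free(a) -> (freed a); heap: [0-62 FREE]
Op 3: b = malloc(6) -> b = 0; heap: [0-5 ALLOC][6-62 FREE]
Op 4: c = malloc(8) -> c = 6; heap: [0-5 ALLOC][6-13 ALLOC][14-62 FREE]
Op 5: c = realloc(c, 13) -> c = 6; heap: [0-5 ALLOC][6-18 ALLOC][19-62 FREE]
Op 6: d = malloc(9) -> d = 19; heap: [0-5 ALLOC][6-18 ALLOC][19-27 ALLOC][28-62 FREE]
Op 7: c = realloc(c, 30) -> c = 28; heap: [0-5 ALLOC][6-18 FREE][19-27 ALLOC][28-57 ALLOC][58-62 FREE]

Answer: [0-5 ALLOC][6-18 FREE][19-27 ALLOC][28-57 ALLOC][58-62 FREE]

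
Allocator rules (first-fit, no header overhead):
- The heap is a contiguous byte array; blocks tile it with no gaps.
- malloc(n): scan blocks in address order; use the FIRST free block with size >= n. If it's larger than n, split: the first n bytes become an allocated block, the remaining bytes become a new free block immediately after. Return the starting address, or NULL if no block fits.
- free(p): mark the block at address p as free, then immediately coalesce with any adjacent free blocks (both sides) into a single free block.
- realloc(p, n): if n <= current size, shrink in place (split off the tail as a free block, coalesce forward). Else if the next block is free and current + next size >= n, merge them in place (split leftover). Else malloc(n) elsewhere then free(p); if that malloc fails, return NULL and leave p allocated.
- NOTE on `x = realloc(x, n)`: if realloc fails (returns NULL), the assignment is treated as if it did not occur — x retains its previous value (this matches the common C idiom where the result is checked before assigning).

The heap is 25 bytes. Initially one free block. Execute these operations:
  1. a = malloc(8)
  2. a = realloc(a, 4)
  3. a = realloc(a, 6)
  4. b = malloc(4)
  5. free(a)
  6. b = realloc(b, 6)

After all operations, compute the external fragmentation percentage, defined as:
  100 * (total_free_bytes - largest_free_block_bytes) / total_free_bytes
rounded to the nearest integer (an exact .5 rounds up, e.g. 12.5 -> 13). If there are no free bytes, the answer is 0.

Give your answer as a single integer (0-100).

Answer: 32

Derivation:
Op 1: a = malloc(8) -> a = 0; heap: [0-7 ALLOC][8-24 FREE]
Op 2: a = realloc(a, 4) -> a = 0; heap: [0-3 ALLOC][4-24 FREE]
Op 3: a = realloc(a, 6) -> a = 0; heap: [0-5 ALLOC][6-24 FREE]
Op 4: b = malloc(4) -> b = 6; heap: [0-5 ALLOC][6-9 ALLOC][10-24 FREE]
Op 5: free(a) -> (freed a); heap: [0-5 FREE][6-9 ALLOC][10-24 FREE]
Op 6: b = realloc(b, 6) -> b = 6; heap: [0-5 FREE][6-11 ALLOC][12-24 FREE]
Free blocks: [6 13] total_free=19 largest=13 -> 100*(19-13)/19 = 600/19 ≈ 31.579 -> rounds to 32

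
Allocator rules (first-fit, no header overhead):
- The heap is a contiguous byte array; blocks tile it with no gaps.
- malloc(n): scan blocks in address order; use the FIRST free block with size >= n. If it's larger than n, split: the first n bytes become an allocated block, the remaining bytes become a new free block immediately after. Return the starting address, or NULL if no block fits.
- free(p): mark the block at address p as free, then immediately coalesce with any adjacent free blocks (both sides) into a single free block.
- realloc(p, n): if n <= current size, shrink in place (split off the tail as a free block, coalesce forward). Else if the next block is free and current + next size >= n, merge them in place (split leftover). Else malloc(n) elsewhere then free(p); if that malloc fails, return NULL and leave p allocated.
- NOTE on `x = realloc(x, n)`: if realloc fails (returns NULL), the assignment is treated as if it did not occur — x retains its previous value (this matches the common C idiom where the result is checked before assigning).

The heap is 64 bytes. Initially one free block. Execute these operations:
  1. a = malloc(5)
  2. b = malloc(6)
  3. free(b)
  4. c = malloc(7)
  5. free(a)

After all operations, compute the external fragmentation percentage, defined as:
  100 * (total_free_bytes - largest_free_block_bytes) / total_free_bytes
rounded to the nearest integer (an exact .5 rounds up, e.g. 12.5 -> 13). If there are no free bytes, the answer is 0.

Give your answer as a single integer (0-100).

Op 1: a = malloc(5) -> a = 0; heap: [0-4 ALLOC][5-63 FREE]
Op 2: b = malloc(6) -> b = 5; heap: [0-4 ALLOC][5-10 ALLOC][11-63 FREE]
Op 3: free(b) -> (freed b); heap: [0-4 ALLOC][5-63 FREE]
Op 4: c = malloc(7) -> c = 5; heap: [0-4 ALLOC][5-11 ALLOC][12-63 FREE]
Op 5: free(a) -> (freed a); heap: [0-4 FREE][5-11 ALLOC][12-63 FREE]
Free blocks: [5 52] total_free=57 largest=52 -> 100*(57-52)/57 = 500/57 ≈ 8.772 -> rounds to 9

Answer: 9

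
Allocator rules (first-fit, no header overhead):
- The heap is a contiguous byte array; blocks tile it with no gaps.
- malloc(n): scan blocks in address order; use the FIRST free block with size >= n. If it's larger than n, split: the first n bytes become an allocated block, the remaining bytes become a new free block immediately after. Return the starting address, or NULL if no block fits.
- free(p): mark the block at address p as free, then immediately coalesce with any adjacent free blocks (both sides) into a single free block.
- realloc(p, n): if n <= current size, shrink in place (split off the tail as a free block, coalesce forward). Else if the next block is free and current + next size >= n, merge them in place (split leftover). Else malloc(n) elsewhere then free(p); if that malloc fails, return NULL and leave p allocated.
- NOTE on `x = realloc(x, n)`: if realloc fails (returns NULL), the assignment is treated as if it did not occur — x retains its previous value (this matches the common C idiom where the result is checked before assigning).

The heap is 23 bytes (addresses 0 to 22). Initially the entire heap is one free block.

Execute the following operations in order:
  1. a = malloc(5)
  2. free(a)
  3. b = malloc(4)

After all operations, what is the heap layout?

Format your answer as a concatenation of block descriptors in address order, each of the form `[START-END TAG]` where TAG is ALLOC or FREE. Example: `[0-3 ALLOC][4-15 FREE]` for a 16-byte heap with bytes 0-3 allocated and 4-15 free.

Op 1: a = malloc(5) -> a = 0; heap: [0-4 ALLOC][5-22 FREE]
Op 2: free(a) -> (freed a); heap: [0-22 FREE]
Op 3: b = malloc(4) -> b = 0; heap: [0-3 ALLOC][4-22 FREE]

Answer: [0-3 ALLOC][4-22 FREE]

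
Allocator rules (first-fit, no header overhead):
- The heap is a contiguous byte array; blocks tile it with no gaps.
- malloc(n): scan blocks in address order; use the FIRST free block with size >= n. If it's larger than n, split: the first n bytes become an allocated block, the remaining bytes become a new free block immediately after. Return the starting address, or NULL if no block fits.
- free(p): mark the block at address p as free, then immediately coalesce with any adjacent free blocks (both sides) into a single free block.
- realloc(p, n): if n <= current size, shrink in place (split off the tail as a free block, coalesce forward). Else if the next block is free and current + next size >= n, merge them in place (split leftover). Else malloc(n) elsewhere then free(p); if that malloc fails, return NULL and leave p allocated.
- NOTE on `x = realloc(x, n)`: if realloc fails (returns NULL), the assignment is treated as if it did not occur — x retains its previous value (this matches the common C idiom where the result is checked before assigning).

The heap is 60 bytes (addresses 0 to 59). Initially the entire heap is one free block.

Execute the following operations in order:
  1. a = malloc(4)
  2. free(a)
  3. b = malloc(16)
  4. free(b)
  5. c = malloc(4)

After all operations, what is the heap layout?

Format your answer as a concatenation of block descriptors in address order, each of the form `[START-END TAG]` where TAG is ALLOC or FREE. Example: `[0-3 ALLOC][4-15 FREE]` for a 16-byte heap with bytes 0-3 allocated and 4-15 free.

Op 1: a = malloc(4) -> a = 0; heap: [0-3 ALLOC][4-59 FREE]
Op 2: free(a) -> (freed a); heap: [0-59 FREE]
Op 3: b = malloc(16) -> b = 0; heap: [0-15 ALLOC][16-59 FREE]
Op 4: free(b) -> (freed b); heap: [0-59 FREE]
Op 5: c = malloc(4) -> c = 0; heap: [0-3 ALLOC][4-59 FREE]

Answer: [0-3 ALLOC][4-59 FREE]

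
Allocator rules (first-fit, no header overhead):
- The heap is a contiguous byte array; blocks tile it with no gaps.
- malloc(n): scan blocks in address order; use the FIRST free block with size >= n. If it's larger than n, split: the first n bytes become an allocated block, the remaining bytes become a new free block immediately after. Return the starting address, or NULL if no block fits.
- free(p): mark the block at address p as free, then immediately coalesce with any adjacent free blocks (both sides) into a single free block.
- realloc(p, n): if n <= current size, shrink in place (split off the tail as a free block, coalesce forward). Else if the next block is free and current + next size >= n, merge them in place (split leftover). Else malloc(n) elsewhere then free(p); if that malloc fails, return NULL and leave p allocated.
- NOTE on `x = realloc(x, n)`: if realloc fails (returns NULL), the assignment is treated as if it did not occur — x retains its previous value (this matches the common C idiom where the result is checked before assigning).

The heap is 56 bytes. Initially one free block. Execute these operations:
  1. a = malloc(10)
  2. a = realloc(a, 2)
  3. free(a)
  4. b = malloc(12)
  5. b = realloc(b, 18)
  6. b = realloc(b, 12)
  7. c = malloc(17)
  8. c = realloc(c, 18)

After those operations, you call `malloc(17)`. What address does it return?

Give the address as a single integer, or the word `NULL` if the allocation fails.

Op 1: a = malloc(10) -> a = 0; heap: [0-9 ALLOC][10-55 FREE]
Op 2: a = realloc(a, 2) -> a = 0; heap: [0-1 ALLOC][2-55 FREE]
Op 3: free(a) -> (freed a); heap: [0-55 FREE]
Op 4: b = malloc(12) -> b = 0; heap: [0-11 ALLOC][12-55 FREE]
Op 5: b = realloc(b, 18) -> b = 0; heap: [0-17 ALLOC][18-55 FREE]
Op 6: b = realloc(b, 12) -> b = 0; heap: [0-11 ALLOC][12-55 FREE]
Op 7: c = malloc(17) -> c = 12; heap: [0-11 ALLOC][12-28 ALLOC][29-55 FREE]
Op 8: c = realloc(c, 18) -> c = 12; heap: [0-11 ALLOC][12-29 ALLOC][30-55 FREE]
malloc(17): first-fit scan over [0-11 ALLOC][12-29 ALLOC][30-55 FREE] -> 30

Answer: 30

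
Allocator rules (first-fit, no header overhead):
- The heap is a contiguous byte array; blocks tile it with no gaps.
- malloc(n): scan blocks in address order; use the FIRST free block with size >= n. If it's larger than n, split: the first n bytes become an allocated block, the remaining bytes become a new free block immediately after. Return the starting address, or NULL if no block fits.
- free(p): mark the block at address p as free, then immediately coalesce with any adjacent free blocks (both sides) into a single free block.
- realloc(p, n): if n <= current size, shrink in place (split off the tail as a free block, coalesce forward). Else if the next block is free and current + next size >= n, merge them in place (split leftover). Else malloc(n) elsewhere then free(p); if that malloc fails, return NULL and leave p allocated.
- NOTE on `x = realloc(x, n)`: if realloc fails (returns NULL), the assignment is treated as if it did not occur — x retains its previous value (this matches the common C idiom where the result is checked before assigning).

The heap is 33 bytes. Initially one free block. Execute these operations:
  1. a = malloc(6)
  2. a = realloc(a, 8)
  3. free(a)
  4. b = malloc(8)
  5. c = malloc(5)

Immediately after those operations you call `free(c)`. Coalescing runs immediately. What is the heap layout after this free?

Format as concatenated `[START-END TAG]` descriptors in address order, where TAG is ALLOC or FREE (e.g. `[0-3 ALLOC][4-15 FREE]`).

Answer: [0-7 ALLOC][8-32 FREE]

Derivation:
Op 1: a = malloc(6) -> a = 0; heap: [0-5 ALLOC][6-32 FREE]
Op 2: a = realloc(a, 8) -> a = 0; heap: [0-7 ALLOC][8-32 FREE]
Op 3: free(a) -> (freed a); heap: [0-32 FREE]
Op 4: b = malloc(8) -> b = 0; heap: [0-7 ALLOC][8-32 FREE]
Op 5: c = malloc(5) -> c = 8; heap: [0-7 ALLOC][8-12 ALLOC][13-32 FREE]
free(c): c = 8 -> block [8-12 ALLOC]; mark free, coalesce with adjacent free neighbors -> [0-7 ALLOC][8-32 FREE]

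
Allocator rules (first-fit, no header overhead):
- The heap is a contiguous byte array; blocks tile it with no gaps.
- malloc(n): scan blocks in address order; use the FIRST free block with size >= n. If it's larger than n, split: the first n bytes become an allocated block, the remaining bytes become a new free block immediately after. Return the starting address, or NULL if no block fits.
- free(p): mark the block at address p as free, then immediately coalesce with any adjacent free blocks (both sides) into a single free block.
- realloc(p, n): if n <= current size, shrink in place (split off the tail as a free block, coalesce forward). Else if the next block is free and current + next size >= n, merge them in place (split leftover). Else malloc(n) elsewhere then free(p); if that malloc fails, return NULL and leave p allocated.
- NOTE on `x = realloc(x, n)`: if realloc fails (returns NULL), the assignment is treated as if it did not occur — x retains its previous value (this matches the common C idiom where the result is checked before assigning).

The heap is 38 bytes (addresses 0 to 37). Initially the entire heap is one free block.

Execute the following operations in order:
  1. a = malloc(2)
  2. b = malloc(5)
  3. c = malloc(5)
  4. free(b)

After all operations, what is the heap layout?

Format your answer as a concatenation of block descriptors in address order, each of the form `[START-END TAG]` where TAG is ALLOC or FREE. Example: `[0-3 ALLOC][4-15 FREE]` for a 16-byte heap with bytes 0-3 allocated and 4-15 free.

Answer: [0-1 ALLOC][2-6 FREE][7-11 ALLOC][12-37 FREE]

Derivation:
Op 1: a = malloc(2) -> a = 0; heap: [0-1 ALLOC][2-37 FREE]
Op 2: b = malloc(5) -> b = 2; heap: [0-1 ALLOC][2-6 ALLOC][7-37 FREE]
Op 3: c = malloc(5) -> c = 7; heap: [0-1 ALLOC][2-6 ALLOC][7-11 ALLOC][12-37 FREE]
Op 4: free(b) -> (freed b); heap: [0-1 ALLOC][2-6 FREE][7-11 ALLOC][12-37 FREE]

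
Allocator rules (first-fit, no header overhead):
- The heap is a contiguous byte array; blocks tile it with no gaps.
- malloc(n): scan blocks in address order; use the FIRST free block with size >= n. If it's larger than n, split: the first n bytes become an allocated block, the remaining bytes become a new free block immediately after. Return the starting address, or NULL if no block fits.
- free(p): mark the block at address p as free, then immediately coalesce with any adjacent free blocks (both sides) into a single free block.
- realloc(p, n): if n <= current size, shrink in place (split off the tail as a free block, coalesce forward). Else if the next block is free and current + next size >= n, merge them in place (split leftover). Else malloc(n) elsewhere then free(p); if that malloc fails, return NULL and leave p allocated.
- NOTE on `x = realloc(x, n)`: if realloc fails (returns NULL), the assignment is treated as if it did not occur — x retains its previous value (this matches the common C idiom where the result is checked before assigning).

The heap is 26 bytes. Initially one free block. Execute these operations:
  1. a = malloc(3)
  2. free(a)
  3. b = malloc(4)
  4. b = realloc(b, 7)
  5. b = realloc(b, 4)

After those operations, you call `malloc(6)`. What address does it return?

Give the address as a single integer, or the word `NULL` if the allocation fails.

Op 1: a = malloc(3) -> a = 0; heap: [0-2 ALLOC][3-25 FREE]
Op 2: free(a) -> (freed a); heap: [0-25 FREE]
Op 3: b = malloc(4) -> b = 0; heap: [0-3 ALLOC][4-25 FREE]
Op 4: b = realloc(b, 7) -> b = 0; heap: [0-6 ALLOC][7-25 FREE]
Op 5: b = realloc(b, 4) -> b = 0; heap: [0-3 ALLOC][4-25 FREE]
malloc(6): first-fit scan over [0-3 ALLOC][4-25 FREE] -> 4

Answer: 4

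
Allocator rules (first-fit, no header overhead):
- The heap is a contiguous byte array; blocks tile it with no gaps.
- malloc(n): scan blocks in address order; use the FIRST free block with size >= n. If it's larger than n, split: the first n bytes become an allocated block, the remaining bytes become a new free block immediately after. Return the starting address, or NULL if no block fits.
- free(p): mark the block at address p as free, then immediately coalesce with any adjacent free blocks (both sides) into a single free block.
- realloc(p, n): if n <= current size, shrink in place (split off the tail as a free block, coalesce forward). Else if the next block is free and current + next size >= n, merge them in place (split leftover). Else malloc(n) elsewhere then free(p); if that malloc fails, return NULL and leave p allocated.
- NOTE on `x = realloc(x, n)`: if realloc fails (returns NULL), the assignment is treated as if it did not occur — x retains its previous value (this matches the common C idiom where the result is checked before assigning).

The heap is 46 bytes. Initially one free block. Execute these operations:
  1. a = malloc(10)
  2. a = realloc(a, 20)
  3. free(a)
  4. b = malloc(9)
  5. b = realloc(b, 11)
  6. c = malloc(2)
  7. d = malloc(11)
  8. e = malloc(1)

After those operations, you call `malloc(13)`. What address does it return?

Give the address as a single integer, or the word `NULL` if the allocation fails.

Answer: 25

Derivation:
Op 1: a = malloc(10) -> a = 0; heap: [0-9 ALLOC][10-45 FREE]
Op 2: a = realloc(a, 20) -> a = 0; heap: [0-19 ALLOC][20-45 FREE]
Op 3: free(a) -> (freed a); heap: [0-45 FREE]
Op 4: b = malloc(9) -> b = 0; heap: [0-8 ALLOC][9-45 FREE]
Op 5: b = realloc(b, 11) -> b = 0; heap: [0-10 ALLOC][11-45 FREE]
Op 6: c = malloc(2) -> c = 11; heap: [0-10 ALLOC][11-12 ALLOC][13-45 FREE]
Op 7: d = malloc(11) -> d = 13; heap: [0-10 ALLOC][11-12 ALLOC][13-23 ALLOC][24-45 FREE]
Op 8: e = malloc(1) -> e = 24; heap: [0-10 ALLOC][11-12 ALLOC][13-23 ALLOC][24-24 ALLOC][25-45 FREE]
malloc(13): first-fit scan over [0-10 ALLOC][11-12 ALLOC][13-23 ALLOC][24-24 ALLOC][25-45 FREE] -> 25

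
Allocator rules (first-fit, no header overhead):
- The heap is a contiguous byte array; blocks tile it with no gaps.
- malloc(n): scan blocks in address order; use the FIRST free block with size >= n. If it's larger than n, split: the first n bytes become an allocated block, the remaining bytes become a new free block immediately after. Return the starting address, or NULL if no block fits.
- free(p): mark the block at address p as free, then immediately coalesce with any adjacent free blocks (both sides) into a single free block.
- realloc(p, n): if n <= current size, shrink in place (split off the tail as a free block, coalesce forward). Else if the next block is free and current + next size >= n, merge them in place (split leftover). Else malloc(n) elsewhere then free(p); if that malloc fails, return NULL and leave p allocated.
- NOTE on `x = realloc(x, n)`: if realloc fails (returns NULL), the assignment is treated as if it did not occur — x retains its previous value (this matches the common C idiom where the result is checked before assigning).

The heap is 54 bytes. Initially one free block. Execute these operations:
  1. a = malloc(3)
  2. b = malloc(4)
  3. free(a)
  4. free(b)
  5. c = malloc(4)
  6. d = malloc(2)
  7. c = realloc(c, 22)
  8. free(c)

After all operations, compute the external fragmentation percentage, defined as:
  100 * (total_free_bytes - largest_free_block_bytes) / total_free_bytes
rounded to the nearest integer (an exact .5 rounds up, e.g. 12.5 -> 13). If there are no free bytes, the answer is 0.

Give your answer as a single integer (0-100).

Op 1: a = malloc(3) -> a = 0; heap: [0-2 ALLOC][3-53 FREE]
Op 2: b = malloc(4) -> b = 3; heap: [0-2 ALLOC][3-6 ALLOC][7-53 FREE]
Op 3: free(a) -> (freed a); heap: [0-2 FREE][3-6 ALLOC][7-53 FREE]
Op 4: free(b) -> (freed b); heap: [0-53 FREE]
Op 5: c = malloc(4) -> c = 0; heap: [0-3 ALLOC][4-53 FREE]
Op 6: d = malloc(2) -> d = 4; heap: [0-3 ALLOC][4-5 ALLOC][6-53 FREE]
Op 7: c = realloc(c, 22) -> c = 6; heap: [0-3 FREE][4-5 ALLOC][6-27 ALLOC][28-53 FREE]
Op 8: free(c) -> (freed c); heap: [0-3 FREE][4-5 ALLOC][6-53 FREE]
Free blocks: [4 48] total_free=52 largest=48 -> 100*(52-48)/52 = 400/52 ≈ 7.692 -> rounds to 8

Answer: 8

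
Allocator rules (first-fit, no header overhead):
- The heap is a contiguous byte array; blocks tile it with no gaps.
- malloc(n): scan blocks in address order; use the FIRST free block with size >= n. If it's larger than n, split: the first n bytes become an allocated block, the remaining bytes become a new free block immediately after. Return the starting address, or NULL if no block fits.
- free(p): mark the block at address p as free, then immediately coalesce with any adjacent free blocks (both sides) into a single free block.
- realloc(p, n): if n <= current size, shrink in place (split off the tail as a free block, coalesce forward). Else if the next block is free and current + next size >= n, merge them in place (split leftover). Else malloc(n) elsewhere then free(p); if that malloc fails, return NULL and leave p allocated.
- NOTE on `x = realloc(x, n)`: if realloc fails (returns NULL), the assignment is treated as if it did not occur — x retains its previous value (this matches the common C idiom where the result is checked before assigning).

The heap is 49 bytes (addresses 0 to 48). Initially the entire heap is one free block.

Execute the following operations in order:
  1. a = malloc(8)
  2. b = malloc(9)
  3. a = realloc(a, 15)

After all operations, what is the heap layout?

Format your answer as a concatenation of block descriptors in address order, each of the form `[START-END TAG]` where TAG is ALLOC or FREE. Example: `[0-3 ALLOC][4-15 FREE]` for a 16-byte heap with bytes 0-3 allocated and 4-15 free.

Answer: [0-7 FREE][8-16 ALLOC][17-31 ALLOC][32-48 FREE]

Derivation:
Op 1: a = malloc(8) -> a = 0; heap: [0-7 ALLOC][8-48 FREE]
Op 2: b = malloc(9) -> b = 8; heap: [0-7 ALLOC][8-16 ALLOC][17-48 FREE]
Op 3: a = realloc(a, 15) -> a = 17; heap: [0-7 FREE][8-16 ALLOC][17-31 ALLOC][32-48 FREE]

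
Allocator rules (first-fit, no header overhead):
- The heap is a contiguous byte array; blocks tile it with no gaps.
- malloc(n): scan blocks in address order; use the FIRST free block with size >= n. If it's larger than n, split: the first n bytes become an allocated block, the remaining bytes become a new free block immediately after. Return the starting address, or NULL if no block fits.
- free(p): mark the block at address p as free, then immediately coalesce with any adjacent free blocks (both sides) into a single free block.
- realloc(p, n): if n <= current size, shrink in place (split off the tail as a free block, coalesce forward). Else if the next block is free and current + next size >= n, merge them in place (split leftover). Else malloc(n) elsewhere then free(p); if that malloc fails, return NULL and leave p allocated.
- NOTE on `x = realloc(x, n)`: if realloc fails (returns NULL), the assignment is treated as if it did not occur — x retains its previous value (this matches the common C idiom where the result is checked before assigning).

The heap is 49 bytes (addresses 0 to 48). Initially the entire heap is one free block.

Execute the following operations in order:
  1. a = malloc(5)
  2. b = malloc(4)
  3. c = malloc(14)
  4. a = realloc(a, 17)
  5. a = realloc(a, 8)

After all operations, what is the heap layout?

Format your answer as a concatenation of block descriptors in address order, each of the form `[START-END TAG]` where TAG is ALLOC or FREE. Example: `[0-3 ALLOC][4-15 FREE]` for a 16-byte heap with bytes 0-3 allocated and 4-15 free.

Op 1: a = malloc(5) -> a = 0; heap: [0-4 ALLOC][5-48 FREE]
Op 2: b = malloc(4) -> b = 5; heap: [0-4 ALLOC][5-8 ALLOC][9-48 FREE]
Op 3: c = malloc(14) -> c = 9; heap: [0-4 ALLOC][5-8 ALLOC][9-22 ALLOC][23-48 FREE]
Op 4: a = realloc(a, 17) -> a = 23; heap: [0-4 FREE][5-8 ALLOC][9-22 ALLOC][23-39 ALLOC][40-48 FREE]
Op 5: a = realloc(a, 8) -> a = 23; heap: [0-4 FREE][5-8 ALLOC][9-22 ALLOC][23-30 ALLOC][31-48 FREE]

Answer: [0-4 FREE][5-8 ALLOC][9-22 ALLOC][23-30 ALLOC][31-48 FREE]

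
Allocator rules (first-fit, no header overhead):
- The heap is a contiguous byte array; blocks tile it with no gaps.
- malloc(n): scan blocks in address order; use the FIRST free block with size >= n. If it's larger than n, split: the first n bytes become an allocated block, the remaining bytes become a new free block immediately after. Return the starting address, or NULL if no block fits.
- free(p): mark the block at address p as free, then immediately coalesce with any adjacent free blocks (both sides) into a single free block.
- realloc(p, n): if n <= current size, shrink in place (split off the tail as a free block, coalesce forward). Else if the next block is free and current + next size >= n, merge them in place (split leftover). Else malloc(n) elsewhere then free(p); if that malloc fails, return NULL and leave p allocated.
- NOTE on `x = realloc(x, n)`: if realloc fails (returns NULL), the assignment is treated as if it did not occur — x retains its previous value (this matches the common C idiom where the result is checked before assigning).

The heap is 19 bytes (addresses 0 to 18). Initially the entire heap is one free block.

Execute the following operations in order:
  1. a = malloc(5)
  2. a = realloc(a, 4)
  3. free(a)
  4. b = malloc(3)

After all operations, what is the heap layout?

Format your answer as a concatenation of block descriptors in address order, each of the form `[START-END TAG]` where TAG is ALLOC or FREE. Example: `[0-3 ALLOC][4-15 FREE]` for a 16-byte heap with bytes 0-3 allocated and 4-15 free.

Answer: [0-2 ALLOC][3-18 FREE]

Derivation:
Op 1: a = malloc(5) -> a = 0; heap: [0-4 ALLOC][5-18 FREE]
Op 2: a = realloc(a, 4) -> a = 0; heap: [0-3 ALLOC][4-18 FREE]
Op 3: free(a) -> (freed a); heap: [0-18 FREE]
Op 4: b = malloc(3) -> b = 0; heap: [0-2 ALLOC][3-18 FREE]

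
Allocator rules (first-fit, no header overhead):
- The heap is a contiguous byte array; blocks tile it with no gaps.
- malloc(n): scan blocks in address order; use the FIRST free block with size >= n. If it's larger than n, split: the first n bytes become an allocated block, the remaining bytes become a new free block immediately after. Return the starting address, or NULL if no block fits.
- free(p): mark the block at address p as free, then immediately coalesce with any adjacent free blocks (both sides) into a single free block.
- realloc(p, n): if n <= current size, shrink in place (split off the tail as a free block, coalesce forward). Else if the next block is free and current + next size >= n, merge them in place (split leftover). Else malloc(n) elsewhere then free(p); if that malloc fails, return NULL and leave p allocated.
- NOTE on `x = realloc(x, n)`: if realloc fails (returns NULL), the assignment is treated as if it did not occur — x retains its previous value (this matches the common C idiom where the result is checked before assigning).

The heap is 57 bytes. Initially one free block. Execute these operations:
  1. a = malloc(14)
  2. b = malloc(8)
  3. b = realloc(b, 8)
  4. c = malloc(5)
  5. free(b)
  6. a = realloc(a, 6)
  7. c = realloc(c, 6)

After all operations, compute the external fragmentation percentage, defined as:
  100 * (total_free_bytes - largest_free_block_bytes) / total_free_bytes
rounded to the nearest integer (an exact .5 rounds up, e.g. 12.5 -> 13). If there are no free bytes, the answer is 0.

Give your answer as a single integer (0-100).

Op 1: a = malloc(14) -> a = 0; heap: [0-13 ALLOC][14-56 FREE]
Op 2: b = malloc(8) -> b = 14; heap: [0-13 ALLOC][14-21 ALLOC][22-56 FREE]
Op 3: b = realloc(b, 8) -> b = 14; heap: [0-13 ALLOC][14-21 ALLOC][22-56 FREE]
Op 4: c = malloc(5) -> c = 22; heap: [0-13 ALLOC][14-21 ALLOC][22-26 ALLOC][27-56 FREE]
Op 5: free(b) -> (freed b); heap: [0-13 ALLOC][14-21 FREE][22-26 ALLOC][27-56 FREE]
Op 6: a = realloc(a, 6) -> a = 0; heap: [0-5 ALLOC][6-21 FREE][22-26 ALLOC][27-56 FREE]
Op 7: c = realloc(c, 6) -> c = 22; heap: [0-5 ALLOC][6-21 FREE][22-27 ALLOC][28-56 FREE]
Free blocks: [16 29] total_free=45 largest=29 -> 100*(45-29)/45 = 1600/45 ≈ 35.556 -> rounds to 36

Answer: 36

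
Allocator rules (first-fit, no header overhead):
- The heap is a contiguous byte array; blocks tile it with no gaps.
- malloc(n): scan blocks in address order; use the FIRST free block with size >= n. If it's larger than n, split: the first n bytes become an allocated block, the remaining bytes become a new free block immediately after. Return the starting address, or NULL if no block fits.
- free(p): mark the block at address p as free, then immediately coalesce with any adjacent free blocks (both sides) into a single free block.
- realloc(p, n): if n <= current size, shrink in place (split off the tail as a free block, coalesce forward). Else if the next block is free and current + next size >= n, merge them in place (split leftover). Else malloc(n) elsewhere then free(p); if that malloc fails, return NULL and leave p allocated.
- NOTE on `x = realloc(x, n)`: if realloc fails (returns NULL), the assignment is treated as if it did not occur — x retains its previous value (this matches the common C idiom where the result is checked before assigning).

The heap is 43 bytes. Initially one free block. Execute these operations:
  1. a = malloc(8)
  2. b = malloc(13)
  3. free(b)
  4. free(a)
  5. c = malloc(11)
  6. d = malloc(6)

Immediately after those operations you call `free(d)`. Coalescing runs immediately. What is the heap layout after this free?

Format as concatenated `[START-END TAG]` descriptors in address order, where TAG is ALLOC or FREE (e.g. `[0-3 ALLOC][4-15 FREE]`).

Answer: [0-10 ALLOC][11-42 FREE]

Derivation:
Op 1: a = malloc(8) -> a = 0; heap: [0-7 ALLOC][8-42 FREE]
Op 2: b = malloc(13) -> b = 8; heap: [0-7 ALLOC][8-20 ALLOC][21-42 FREE]
Op 3: free(b) -> (freed b); heap: [0-7 ALLOC][8-42 FREE]
Op 4: free(a) -> (freed a); heap: [0-42 FREE]
Op 5: c = malloc(11) -> c = 0; heap: [0-10 ALLOC][11-42 FREE]
Op 6: d = malloc(6) -> d = 11; heap: [0-10 ALLOC][11-16 ALLOC][17-42 FREE]
free(d): d = 11 -> block [11-16 ALLOC]; mark free, coalesce with adjacent free neighbors -> [0-10 ALLOC][11-42 FREE]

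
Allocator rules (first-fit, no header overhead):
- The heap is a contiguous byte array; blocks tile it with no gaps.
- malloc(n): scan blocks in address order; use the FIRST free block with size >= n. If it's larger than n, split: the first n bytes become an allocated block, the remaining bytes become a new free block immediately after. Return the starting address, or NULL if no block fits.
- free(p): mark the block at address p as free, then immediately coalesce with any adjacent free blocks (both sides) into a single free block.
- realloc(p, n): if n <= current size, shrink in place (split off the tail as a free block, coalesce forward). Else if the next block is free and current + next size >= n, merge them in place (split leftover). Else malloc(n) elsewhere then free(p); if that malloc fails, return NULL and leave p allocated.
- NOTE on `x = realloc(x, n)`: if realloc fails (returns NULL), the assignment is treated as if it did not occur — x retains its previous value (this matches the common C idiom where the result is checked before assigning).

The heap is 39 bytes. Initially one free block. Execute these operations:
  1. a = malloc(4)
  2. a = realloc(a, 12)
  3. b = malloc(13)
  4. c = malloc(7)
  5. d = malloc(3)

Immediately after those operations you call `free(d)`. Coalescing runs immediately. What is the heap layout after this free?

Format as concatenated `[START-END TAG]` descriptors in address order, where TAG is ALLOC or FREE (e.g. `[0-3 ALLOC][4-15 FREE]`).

Op 1: a = malloc(4) -> a = 0; heap: [0-3 ALLOC][4-38 FREE]
Op 2: a = realloc(a, 12) -> a = 0; heap: [0-11 ALLOC][12-38 FREE]
Op 3: b = malloc(13) -> b = 12; heap: [0-11 ALLOC][12-24 ALLOC][25-38 FREE]
Op 4: c = malloc(7) -> c = 25; heap: [0-11 ALLOC][12-24 ALLOC][25-31 ALLOC][32-38 FREE]
Op 5: d = malloc(3) -> d = 32; heap: [0-11 ALLOC][12-24 ALLOC][25-31 ALLOC][32-34 ALLOC][35-38 FREE]
free(d): d = 32 -> block [32-34 ALLOC]; mark free, coalesce with adjacent free neighbors -> [0-11 ALLOC][12-24 ALLOC][25-31 ALLOC][32-38 FREE]

Answer: [0-11 ALLOC][12-24 ALLOC][25-31 ALLOC][32-38 FREE]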